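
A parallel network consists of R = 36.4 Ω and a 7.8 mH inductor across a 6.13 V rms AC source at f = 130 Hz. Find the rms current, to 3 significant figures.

ω = 2πf = 816.8 rad/s
X_L = ωL = 6.37 Ω
Parallel: admittances add. Y = 1/R + 1/(jωL)
Y = (0.0275 − j0.157) S
|Y| = 0.159 S → |Z| = 1/|Y| = 6.28 Ω, ∠Z = −∠Y = 80.1°
I = V/|Z| = 6.13/6.28 = 977 mA

977 mA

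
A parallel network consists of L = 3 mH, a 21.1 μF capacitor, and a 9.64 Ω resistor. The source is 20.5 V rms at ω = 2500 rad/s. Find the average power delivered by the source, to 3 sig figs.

43.6 W

X_L = ωL = 7.50 Ω
X_C = 1/(ωC) = 19.0 Ω
Parallel: admittances add. Y = 1/R + 1/(jωL) + jωC
Y = (0.104 − j0.0806) S
|Y| = 0.131 S → |Z| = 1/|Y| = 7.61 Ω, ∠Z = −∠Y = 37.8°
I = V/|Z| = 2.69 A
P = VI cos φ = 20.5 × 2.69 × cos(37.8°) = 43.6 W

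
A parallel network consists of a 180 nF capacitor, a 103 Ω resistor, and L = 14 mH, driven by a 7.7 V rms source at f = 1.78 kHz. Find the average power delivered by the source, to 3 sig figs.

ω = 2πf = 11180 rad/s
X_L = ωL = 157 Ω
X_C = 1/(ωC) = 497 Ω
Parallel: admittances add. Y = 1/R + 1/(jωL) + jωC
Y = (0.00971 − j0.00437) S
|Y| = 0.0106 S → |Z| = 1/|Y| = 93.9 Ω, ∠Z = −∠Y = 24.3°
I = V/|Z| = 82.0 mA
P = VI cos φ = 7.7 × 0.0820 × cos(24.3°) = 576 mW

576 mW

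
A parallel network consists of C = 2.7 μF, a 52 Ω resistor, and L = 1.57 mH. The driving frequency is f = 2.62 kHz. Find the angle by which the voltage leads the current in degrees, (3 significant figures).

ω = 2πf = 16460 rad/s
X_L = ωL = 25.8 Ω
X_C = 1/(ωC) = 22.5 Ω
Parallel: admittances add. Y = 1/R + 1/(jωL) + jωC
Y = (0.0192 + j0.00576) S
|Y| = 0.0201 S → |Z| = 1/|Y| = 49.8 Ω, ∠Z = −∠Y = -16.7°

-16.7°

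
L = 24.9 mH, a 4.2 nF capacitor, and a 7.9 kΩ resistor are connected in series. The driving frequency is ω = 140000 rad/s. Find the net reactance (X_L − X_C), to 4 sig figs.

1785 Ω

X_L = ωL = 3486 Ω
X_C = 1/(ωC) = 1701 Ω
X = 3486 − 1701 = 1785 Ω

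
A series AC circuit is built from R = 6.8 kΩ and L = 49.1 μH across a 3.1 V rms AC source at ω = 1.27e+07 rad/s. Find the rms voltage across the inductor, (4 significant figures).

0.2831 V

X_L = ωL = 623.6 Ω
Z = 6800 + j623.6 Ω
|Z| = √(6800² + 623.6²) = 6829 Ω
I = V/|Z| = 454.0 μA
V_L = I·|Z_L| = 0.0004540 × 623.6 = 0.2831 V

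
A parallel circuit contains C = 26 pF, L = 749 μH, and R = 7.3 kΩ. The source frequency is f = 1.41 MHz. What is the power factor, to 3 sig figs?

ω = 2πf = 8.859e+06 rad/s
X_L = ωL = 6640 Ω
X_C = 1/(ωC) = 4340 Ω
Parallel: admittances add. Y = 1/R + 1/(jωL) + jωC
Y = (0.000137 + j7.96e-05) S
|Y| = 0.000158 S → |Z| = 1/|Y| = 6310 Ω, ∠Z = −∠Y = -30.2°
cos φ = cos(-30.2°) = 0.865

0.865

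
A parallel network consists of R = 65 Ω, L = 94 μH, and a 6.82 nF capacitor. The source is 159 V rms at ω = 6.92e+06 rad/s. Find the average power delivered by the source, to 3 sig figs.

389 W

X_L = ωL = 650 Ω
X_C = 1/(ωC) = 21.2 Ω
Parallel: admittances add. Y = 1/R + 1/(jωL) + jωC
Y = (0.0154 + j0.0457) S
|Y| = 0.0482 S → |Z| = 1/|Y| = 20.8 Ω, ∠Z = −∠Y = -71.4°
I = V/|Z| = 7.66 A
P = VI cos φ = 159 × 7.66 × cos(-71.4°) = 389 W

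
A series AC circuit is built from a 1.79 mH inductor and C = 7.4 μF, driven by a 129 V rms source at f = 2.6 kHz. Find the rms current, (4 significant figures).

ω = 2πf = 16340 rad/s
X_L = ωL = 29.24 Ω
X_C = 1/(ωC) = 8.272 Ω
Net reactance X = X_L − X_C = 20.97 Ω
Z = j20.97 Ω
|Z| = √(0² + 20.97²) = 20.97 Ω
I = V/|Z| = 129/20.97 = 6.152 A

6.152 A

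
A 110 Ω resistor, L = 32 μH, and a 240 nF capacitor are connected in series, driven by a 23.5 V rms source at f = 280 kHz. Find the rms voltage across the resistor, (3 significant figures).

21.1 V

ω = 2πf = 1.759e+06 rad/s
X_L = ωL = 56.3 Ω
X_C = 1/(ωC) = 2.37 Ω
Net reactance X = X_L − X_C = 53.9 Ω
Z = 110 + j53.9 Ω
|Z| = √(110² + 53.9²) = 123 Ω
I = V/|Z| = 192 mA
V_R = I·|Z_R| = 0.192 × 110 = 21.1 V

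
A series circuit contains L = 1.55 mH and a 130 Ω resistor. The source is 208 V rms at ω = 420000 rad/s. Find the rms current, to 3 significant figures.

313 mA

X_L = ωL = 651 Ω
Z = 130 + j651 Ω
|Z| = √(130² + 651²) = 664 Ω
I = V/|Z| = 208/664 = 313 mA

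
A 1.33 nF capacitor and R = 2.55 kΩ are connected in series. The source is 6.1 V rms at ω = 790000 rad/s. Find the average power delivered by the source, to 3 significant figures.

12.8 mW

X_C = 1/(ωC) = 952 Ω
Z = 2550 − j952 Ω
|Z| = √(2550² + 952²) = 2720 Ω
∠Z = arctan(-952/2550) = -20.5°
I = V/|Z| = 2.24 mA
P = VI cos φ = 6.1 × 0.00224 × cos(-20.5°) = 12.8 mW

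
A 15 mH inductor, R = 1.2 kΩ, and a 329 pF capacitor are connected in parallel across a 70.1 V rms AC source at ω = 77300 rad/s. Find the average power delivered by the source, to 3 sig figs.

X_L = ωL = 1160 Ω
X_C = 1/(ωC) = 39300 Ω
Parallel: admittances add. Y = 1/R + 1/(jωL) + jωC
Y = (0.000833 − j0.000837) S
|Y| = 0.00118 S → |Z| = 1/|Y| = 847 Ω, ∠Z = −∠Y = 45.1°
I = V/|Z| = 82.8 mA
P = VI cos φ = 70.1 × 0.0828 × cos(45.1°) = 4.10 W

4.10 W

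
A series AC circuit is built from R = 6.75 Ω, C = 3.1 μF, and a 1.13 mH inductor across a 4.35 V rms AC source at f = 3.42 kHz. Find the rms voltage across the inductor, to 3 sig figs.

9.21 V

ω = 2πf = 21490 rad/s
X_L = ωL = 24.3 Ω
X_C = 1/(ωC) = 15.0 Ω
Net reactance X = X_L − X_C = 9.27 Ω
Z = 6.75 + j9.27 Ω
|Z| = √(6.75² + 9.27²) = 11.5 Ω
I = V/|Z| = 379 mA
V_L = I·|Z_L| = 0.379 × 24.3 = 9.21 V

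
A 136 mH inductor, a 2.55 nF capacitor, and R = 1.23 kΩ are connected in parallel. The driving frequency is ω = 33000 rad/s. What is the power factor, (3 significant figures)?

0.986

X_L = ωL = 4490 Ω
X_C = 1/(ωC) = 11900 Ω
Parallel: admittances add. Y = 1/R + 1/(jωL) + jωC
Y = (0.000813 − j0.000139) S
|Y| = 0.000825 S → |Z| = 1/|Y| = 1210 Ω, ∠Z = −∠Y = 9.68°
cos φ = cos(9.68°) = 0.986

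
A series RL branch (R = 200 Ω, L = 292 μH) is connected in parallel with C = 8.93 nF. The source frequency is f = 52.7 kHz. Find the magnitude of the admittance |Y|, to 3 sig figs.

ω = 2πf = 331100 rad/s
X_L = ωL = 96.7 Ω
X_C = 1/(ωC) = 338 Ω
Branch 1 (R+jX_L): Z₁ = 200 + j96.7 Ω, |Z₁| = 222 Ω
Branch 2 (−jX_C): Z₂ = −j338 Ω
Parallel: Z = Z₁Z₂/(Z₁+Z₂), |Z| = 240 Ω, ∠Z = -13.8°
|Y| = 1/|Z| = 4.17 mS

4.17 mS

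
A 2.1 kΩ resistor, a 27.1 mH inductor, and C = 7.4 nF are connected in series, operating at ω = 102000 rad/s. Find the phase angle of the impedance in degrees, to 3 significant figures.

X_L = ωL = 2760 Ω
X_C = 1/(ωC) = 1320 Ω
Net reactance X = X_L − X_C = 1440 Ω
Z = 2100 + j1440 Ω
|Z| = √(2100² + 1440²) = 2550 Ω
∠Z = arctan(1440/2100) = 34.4°

34.4°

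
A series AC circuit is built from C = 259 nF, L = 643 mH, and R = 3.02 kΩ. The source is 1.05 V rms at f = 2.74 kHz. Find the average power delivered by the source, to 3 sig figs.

26.3 μW

ω = 2πf = 17220 rad/s
X_L = ωL = 11100 Ω
X_C = 1/(ωC) = 224 Ω
Net reactance X = X_L − X_C = 10800 Ω
Z = 3020 + j10800 Ω
|Z| = √(3020² + 10800²) = 11300 Ω
∠Z = arctan(10800/3020) = 74.4°
I = V/|Z| = 93.3 μA
P = VI cos φ = 1.05 × 9.33e-05 × cos(74.4°) = 26.3 μW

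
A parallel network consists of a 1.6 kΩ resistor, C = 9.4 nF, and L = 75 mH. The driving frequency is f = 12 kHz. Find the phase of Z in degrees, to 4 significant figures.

ω = 2πf = 75400 rad/s
X_L = ωL = 5655 Ω
X_C = 1/(ωC) = 1411 Ω
Parallel: admittances add. Y = 1/R + 1/(jωL) + jωC
Y = (0.0006250 + j0.0005319) S
|Y| = 0.0008207 S → |Z| = 1/|Y| = 1218 Ω, ∠Z = −∠Y = -40.40°

-40.40°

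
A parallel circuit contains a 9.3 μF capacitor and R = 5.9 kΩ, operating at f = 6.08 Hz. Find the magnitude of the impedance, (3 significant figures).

2540 Ω

ω = 2πf = 38.20 rad/s
X_C = 1/(ωC) = 2810 Ω
Parallel: admittances add. Y = 1/R + jωC
Y = (0.000169 + j0.000355) S
|Y| = 0.000394 S → |Z| = 1/|Y| = 2540 Ω, ∠Z = −∠Y = -64.5°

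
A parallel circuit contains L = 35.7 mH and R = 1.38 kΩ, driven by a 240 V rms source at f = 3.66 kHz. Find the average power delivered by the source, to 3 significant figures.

41.7 W

ω = 2πf = 23000 rad/s
X_L = ωL = 821 Ω
Parallel: admittances add. Y = 1/R + 1/(jωL)
Y = (0.000725 − j0.00122) S
|Y| = 0.00142 S → |Z| = 1/|Y| = 706 Ω, ∠Z = −∠Y = 59.3°
I = V/|Z| = 340 mA
P = VI cos φ = 240 × 0.340 × cos(59.3°) = 41.7 W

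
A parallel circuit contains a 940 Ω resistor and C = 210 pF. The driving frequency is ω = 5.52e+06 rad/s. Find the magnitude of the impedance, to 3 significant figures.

636 Ω

X_C = 1/(ωC) = 863 Ω
Parallel: admittances add. Y = 1/R + jωC
Y = (0.00106 + j0.00116) S
|Y| = 0.00157 S → |Z| = 1/|Y| = 636 Ω, ∠Z = −∠Y = -47.5°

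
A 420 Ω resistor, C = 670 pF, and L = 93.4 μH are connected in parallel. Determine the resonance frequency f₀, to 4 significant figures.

ω₀ = 1/√(LC) = 1/√(9.34e-05 × 6.7e-10) = 3.998e+06 rad/s
f₀ = ω₀/(2π) = 636.2 kHz

636.2 kHz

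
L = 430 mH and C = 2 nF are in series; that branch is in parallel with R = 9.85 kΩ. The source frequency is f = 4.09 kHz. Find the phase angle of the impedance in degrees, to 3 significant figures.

-49.5°

ω = 2πf = 25700 rad/s
X_L = ωL = 11100 Ω
X_C = 1/(ωC) = 19500 Ω
Branch 1: Z₁ = R = 9850 Ω
Branch 2 (series LC): Z₂ = j(X_L − X_C) = −j8410 Ω
Parallel: Z = Z₁Z₂/(Z₁+Z₂), |Z| = 6390 Ω, ∠Z = -49.5°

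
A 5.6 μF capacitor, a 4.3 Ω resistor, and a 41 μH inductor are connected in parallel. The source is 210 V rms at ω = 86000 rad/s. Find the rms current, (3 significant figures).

X_L = ωL = 3.53 Ω
X_C = 1/(ωC) = 2.08 Ω
Parallel: admittances add. Y = 1/R + 1/(jωL) + jωC
Y = (0.233 + j0.198) S
|Y| = 0.305 S → |Z| = 1/|Y| = 3.27 Ω, ∠Z = −∠Y = -40.4°
I = V/|Z| = 210/3.27 = 64.1 A

64.1 A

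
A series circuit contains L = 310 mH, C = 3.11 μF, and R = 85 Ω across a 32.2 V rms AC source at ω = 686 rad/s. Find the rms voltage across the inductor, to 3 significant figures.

X_L = ωL = 213 Ω
X_C = 1/(ωC) = 469 Ω
Net reactance X = X_L − X_C = -256 Ω
Z = 85.0 − j256 Ω
|Z| = √(85.0² + 256²) = 270 Ω
I = V/|Z| = 119 mA
V_L = I·|Z_L| = 0.119 × 213 = 25.4 V

25.4 V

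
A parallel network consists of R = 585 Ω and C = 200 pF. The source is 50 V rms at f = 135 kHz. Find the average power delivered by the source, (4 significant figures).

4.274 W

ω = 2πf = 848200 rad/s
X_C = 1/(ωC) = 5895 Ω
Parallel: admittances add. Y = 1/R + jωC
Y = (0.001709 + j0.0001696) S
|Y| = 0.001718 S → |Z| = 1/|Y| = 582.1 Ω, ∠Z = −∠Y = -5.668°
I = V/|Z| = 85.89 mA
P = VI cos φ = 50 × 0.08589 × cos(-5.668°) = 4.274 W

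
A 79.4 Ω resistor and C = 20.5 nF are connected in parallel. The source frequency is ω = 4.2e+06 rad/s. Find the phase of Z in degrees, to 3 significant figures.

X_C = 1/(ωC) = 11.6 Ω
Parallel: admittances add. Y = 1/R + jωC
Y = (0.0126 + j0.0861) S
|Y| = 0.0870 S → |Z| = 1/|Y| = 11.5 Ω, ∠Z = −∠Y = -81.7°

-81.7°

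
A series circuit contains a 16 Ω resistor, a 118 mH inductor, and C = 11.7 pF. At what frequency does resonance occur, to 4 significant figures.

ω₀ = 1/√(LC) = 1/√(0.118 × 1.17e-11) = 851100 rad/s
f₀ = ω₀/(2π) = 135.5 kHz

135.5 kHz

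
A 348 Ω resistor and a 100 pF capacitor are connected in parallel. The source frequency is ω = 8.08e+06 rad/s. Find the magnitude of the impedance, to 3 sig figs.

335 Ω

X_C = 1/(ωC) = 1240 Ω
Parallel: admittances add. Y = 1/R + jωC
Y = (0.00287 + j0.000808) S
|Y| = 0.00299 S → |Z| = 1/|Y| = 335 Ω, ∠Z = −∠Y = -15.7°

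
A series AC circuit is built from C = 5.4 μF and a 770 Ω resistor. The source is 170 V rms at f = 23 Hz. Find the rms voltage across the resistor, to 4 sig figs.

ω = 2πf = 144.5 rad/s
X_C = 1/(ωC) = 1281 Ω
Z = 770.0 − j1281 Ω
|Z| = √(770.0² + 1281²) = 1495 Ω
I = V/|Z| = 113.7 mA
V_R = I·|Z_R| = 0.1137 × 770.0 = 87.56 V

87.56 V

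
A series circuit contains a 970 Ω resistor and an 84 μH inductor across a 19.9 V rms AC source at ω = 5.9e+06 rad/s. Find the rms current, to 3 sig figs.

X_L = ωL = 496 Ω
Z = 970 + j496 Ω
|Z| = √(970² + 496²) = 1090 Ω
I = V/|Z| = 19.9/1090 = 18.3 mA

18.3 mA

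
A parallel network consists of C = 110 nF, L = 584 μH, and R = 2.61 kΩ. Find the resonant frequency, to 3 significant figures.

19.9 kHz

ω₀ = 1/√(LC) = 1/√(0.000584 × 1.1e-07) = 124800 rad/s
f₀ = ω₀/(2π) = 19.9 kHz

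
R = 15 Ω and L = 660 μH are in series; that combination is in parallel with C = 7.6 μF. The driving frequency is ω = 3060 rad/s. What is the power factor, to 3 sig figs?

X_L = ωL = 2.02 Ω
X_C = 1/(ωC) = 43.0 Ω
Branch 1 (R+jX_L): Z₁ = 15.0 + j2.02 Ω, |Z₁| = 15.1 Ω
Branch 2 (−jX_C): Z₂ = −j43.0 Ω
Parallel: Z = Z₁Z₂/(Z₁+Z₂), |Z| = 14.9 Ω, ∠Z = -12.4°
cos φ = cos(-12.4°) = 0.977

0.977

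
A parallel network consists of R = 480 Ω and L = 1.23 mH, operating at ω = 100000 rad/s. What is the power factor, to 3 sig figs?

X_L = ωL = 123 Ω
Parallel: admittances add. Y = 1/R + 1/(jωL)
Y = (0.00208 − j0.00813) S
|Y| = 0.00839 S → |Z| = 1/|Y| = 119 Ω, ∠Z = −∠Y = 75.6°
cos φ = cos(75.6°) = 0.248

0.248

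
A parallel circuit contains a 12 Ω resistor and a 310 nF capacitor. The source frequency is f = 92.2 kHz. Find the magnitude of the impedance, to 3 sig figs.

5.05 Ω

ω = 2πf = 579300 rad/s
X_C = 1/(ωC) = 5.57 Ω
Parallel: admittances add. Y = 1/R + jωC
Y = (0.0833 + j0.180) S
|Y| = 0.198 S → |Z| = 1/|Y| = 5.05 Ω, ∠Z = −∠Y = -65.1°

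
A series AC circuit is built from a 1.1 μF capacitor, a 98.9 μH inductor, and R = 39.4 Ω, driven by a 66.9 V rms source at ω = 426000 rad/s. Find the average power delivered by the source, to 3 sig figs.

55.9 W

X_L = ωL = 42.1 Ω
X_C = 1/(ωC) = 2.13 Ω
Net reactance X = X_L − X_C = 40.0 Ω
Z = 39.4 + j40.0 Ω
|Z| = √(39.4² + 40.0²) = 56.1 Ω
∠Z = arctan(40.0/39.4) = 45.4°
I = V/|Z| = 1.19 A
P = VI cos φ = 66.9 × 1.19 × cos(45.4°) = 55.9 W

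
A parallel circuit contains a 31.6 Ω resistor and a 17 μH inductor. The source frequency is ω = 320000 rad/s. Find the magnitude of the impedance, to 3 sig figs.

X_L = ωL = 5.44 Ω
Parallel: admittances add. Y = 1/R + 1/(jωL)
Y = (0.0316 − j0.184) S
|Y| = 0.187 S → |Z| = 1/|Y| = 5.36 Ω, ∠Z = −∠Y = 80.2°

5.36 Ω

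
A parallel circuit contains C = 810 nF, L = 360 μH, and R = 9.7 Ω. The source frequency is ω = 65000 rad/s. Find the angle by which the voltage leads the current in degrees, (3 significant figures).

-5.49°

X_L = ωL = 23.4 Ω
X_C = 1/(ωC) = 19.0 Ω
Parallel: admittances add. Y = 1/R + 1/(jωL) + jωC
Y = (0.103 + j0.00991) S
|Y| = 0.104 S → |Z| = 1/|Y| = 9.66 Ω, ∠Z = −∠Y = -5.49°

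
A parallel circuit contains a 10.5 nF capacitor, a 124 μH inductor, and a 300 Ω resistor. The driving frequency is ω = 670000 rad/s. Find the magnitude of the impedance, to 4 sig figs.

166.4 Ω

X_L = ωL = 83.08 Ω
X_C = 1/(ωC) = 142.1 Ω
Parallel: admittances add. Y = 1/R + 1/(jωL) + jωC
Y = (0.003333 − j0.005002) S
|Y| = 0.006011 S → |Z| = 1/|Y| = 166.4 Ω, ∠Z = −∠Y = 56.32°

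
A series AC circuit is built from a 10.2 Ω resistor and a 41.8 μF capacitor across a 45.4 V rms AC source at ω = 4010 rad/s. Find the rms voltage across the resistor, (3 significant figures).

X_C = 1/(ωC) = 5.97 Ω
Z = 10.2 − j5.97 Ω
|Z| = √(10.2² + 5.97²) = 11.8 Ω
I = V/|Z| = 3.84 A
V_R = I·|Z_R| = 3.84 × 10.2 = 39.2 V

39.2 V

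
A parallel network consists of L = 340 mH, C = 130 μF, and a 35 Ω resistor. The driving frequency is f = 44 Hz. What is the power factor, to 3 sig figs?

ω = 2πf = 276.5 rad/s
X_L = ωL = 94.0 Ω
X_C = 1/(ωC) = 27.8 Ω
Parallel: admittances add. Y = 1/R + 1/(jωL) + jωC
Y = (0.0286 + j0.0253) S
|Y| = 0.0382 S → |Z| = 1/|Y| = 26.2 Ω, ∠Z = −∠Y = -41.5°
cos φ = cos(-41.5°) = 0.749

0.749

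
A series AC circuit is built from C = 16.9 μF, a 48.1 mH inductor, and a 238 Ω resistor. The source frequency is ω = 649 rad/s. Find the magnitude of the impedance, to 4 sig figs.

X_L = ωL = 31.22 Ω
X_C = 1/(ωC) = 91.17 Ω
Net reactance X = X_L − X_C = -59.96 Ω
Z = 238.0 − j59.96 Ω
|Z| = √(238.0² + 59.96²) = 245.4 Ω

245.4 Ω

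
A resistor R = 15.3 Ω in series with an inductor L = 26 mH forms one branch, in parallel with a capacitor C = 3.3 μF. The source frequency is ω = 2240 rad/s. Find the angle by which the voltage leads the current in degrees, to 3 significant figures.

64.0°

X_L = ωL = 58.2 Ω
X_C = 1/(ωC) = 135 Ω
Branch 1 (R+jX_L): Z₁ = 15.3 + j58.2 Ω, |Z₁| = 60.2 Ω
Branch 2 (−jX_C): Z₂ = −j135 Ω
Parallel: Z = Z₁Z₂/(Z₁+Z₂), |Z| = 104 Ω, ∠Z = 64.0°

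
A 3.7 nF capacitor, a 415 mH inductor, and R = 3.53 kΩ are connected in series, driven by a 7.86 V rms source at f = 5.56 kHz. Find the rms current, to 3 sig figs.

1.03 mA

ω = 2πf = 34930 rad/s
X_L = ωL = 14500 Ω
X_C = 1/(ωC) = 7740 Ω
Net reactance X = X_L − X_C = 6760 Ω
Z = 3530 + j6760 Ω
|Z| = √(3530² + 6760²) = 7630 Ω
I = V/|Z| = 7.86/7630 = 1.03 mA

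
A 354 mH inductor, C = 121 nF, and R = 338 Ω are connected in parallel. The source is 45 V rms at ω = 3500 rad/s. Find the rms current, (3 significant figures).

134 mA

X_L = ωL = 1240 Ω
X_C = 1/(ωC) = 2360 Ω
Parallel: admittances add. Y = 1/R + 1/(jωL) + jωC
Y = (0.00296 − j0.000384) S
|Y| = 0.00298 S → |Z| = 1/|Y| = 335 Ω, ∠Z = −∠Y = 7.39°
I = V/|Z| = 45/335 = 134 mA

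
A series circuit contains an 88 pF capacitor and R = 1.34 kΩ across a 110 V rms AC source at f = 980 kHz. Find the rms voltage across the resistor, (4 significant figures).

64.63 V

ω = 2πf = 6.158e+06 rad/s
X_C = 1/(ωC) = 1845 Ω
Z = 1340 − j1845 Ω
|Z| = √(1340² + 1845²) = 2281 Ω
I = V/|Z| = 48.23 mA
V_R = I·|Z_R| = 0.04823 × 1340 = 64.63 V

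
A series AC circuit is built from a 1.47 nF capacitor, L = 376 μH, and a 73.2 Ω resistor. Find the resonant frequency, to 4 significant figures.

214.1 kHz

ω₀ = 1/√(LC) = 1/√(0.000376 × 1.47e-09) = 1.345e+06 rad/s
f₀ = ω₀/(2π) = 214.1 kHz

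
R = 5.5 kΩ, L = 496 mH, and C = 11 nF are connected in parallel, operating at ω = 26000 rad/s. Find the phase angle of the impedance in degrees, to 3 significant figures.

X_L = ωL = 12900 Ω
X_C = 1/(ωC) = 3500 Ω
Parallel: admittances add. Y = 1/R + 1/(jωL) + jωC
Y = (0.000182 + j0.000208) S
|Y| = 0.000277 S → |Z| = 1/|Y| = 3620 Ω, ∠Z = −∠Y = -48.9°

-48.9°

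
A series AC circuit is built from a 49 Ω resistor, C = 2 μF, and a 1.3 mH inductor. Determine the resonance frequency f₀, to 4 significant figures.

ω₀ = 1/√(LC) = 1/√(0.0013 × 2e-06) = 19610 rad/s
f₀ = ω₀/(2π) = 3.121 kHz

3.121 kHz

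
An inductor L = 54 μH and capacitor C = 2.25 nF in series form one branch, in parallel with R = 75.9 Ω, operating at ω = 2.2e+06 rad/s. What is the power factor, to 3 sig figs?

X_L = ωL = 119 Ω
X_C = 1/(ωC) = 202 Ω
Branch 1: Z₁ = R = 75.9 Ω
Branch 2 (series LC): Z₂ = j(X_L − X_C) = −j83.2 Ω
Parallel: Z = Z₁Z₂/(Z₁+Z₂), |Z| = 56.1 Ω, ∠Z = -42.4°
cos φ = cos(-42.4°) = 0.739

0.739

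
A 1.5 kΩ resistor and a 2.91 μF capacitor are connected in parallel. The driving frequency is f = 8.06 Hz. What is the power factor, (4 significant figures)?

0.9764

ω = 2πf = 50.64 rad/s
X_C = 1/(ωC) = 6786 Ω
Parallel: admittances add. Y = 1/R + jωC
Y = (0.0006667 + j0.0001474) S
|Y| = 0.0006828 S → |Z| = 1/|Y| = 1465 Ω, ∠Z = −∠Y = -12.47°
cos φ = cos(-12.47°) = 0.9764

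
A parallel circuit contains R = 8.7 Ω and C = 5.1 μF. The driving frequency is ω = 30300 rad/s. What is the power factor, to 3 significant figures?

0.597

X_C = 1/(ωC) = 6.47 Ω
Parallel: admittances add. Y = 1/R + jωC
Y = (0.115 + j0.155) S
|Y| = 0.193 S → |Z| = 1/|Y| = 5.19 Ω, ∠Z = −∠Y = -53.4°
cos φ = cos(-53.4°) = 0.597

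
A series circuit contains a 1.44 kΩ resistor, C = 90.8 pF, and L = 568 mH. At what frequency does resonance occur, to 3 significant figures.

22.2 kHz

ω₀ = 1/√(LC) = 1/√(0.568 × 9.08e-11) = 139200 rad/s
f₀ = ω₀/(2π) = 22.2 kHz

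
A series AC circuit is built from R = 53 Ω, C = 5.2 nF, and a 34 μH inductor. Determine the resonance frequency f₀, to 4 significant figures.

378.5 kHz

ω₀ = 1/√(LC) = 1/√(3.4e-05 × 5.2e-09) = 2.378e+06 rad/s
f₀ = ω₀/(2π) = 378.5 kHz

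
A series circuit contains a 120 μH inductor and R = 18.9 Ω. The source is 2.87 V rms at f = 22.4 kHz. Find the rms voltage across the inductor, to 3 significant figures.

ω = 2πf = 140700 rad/s
X_L = ωL = 16.9 Ω
Z = 18.9 + j16.9 Ω
|Z| = √(18.9² + 16.9²) = 25.3 Ω
I = V/|Z| = 113 mA
V_L = I·|Z_L| = 0.113 × 16.9 = 1.91 V

1.91 V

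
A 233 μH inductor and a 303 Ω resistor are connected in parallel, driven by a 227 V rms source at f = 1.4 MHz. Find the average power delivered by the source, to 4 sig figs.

170.1 W

ω = 2πf = 8.796e+06 rad/s
X_L = ωL = 2050 Ω
Parallel: admittances add. Y = 1/R + 1/(jωL)
Y = (0.003300 − j0.0004879) S
|Y| = 0.003336 S → |Z| = 1/|Y| = 299.7 Ω, ∠Z = −∠Y = 8.409°
I = V/|Z| = 757.3 mA
P = VI cos φ = 227 × 0.7573 × cos(8.409°) = 170.1 W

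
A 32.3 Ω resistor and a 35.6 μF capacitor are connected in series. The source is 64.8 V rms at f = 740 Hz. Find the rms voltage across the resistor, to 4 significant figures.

63.70 V

ω = 2πf = 4650 rad/s
X_C = 1/(ωC) = 6.041 Ω
Z = 32.30 − j6.041 Ω
|Z| = √(32.30² + 6.041²) = 32.86 Ω
I = V/|Z| = 1.972 A
V_R = I·|Z_R| = 1.972 × 32.30 = 63.70 V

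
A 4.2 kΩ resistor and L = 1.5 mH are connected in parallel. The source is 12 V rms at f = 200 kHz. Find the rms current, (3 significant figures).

6.98 mA

ω = 2πf = 1.257e+06 rad/s
X_L = ωL = 1880 Ω
Parallel: admittances add. Y = 1/R + 1/(jωL)
Y = (0.000238 − j0.000531) S
|Y| = 0.000581 S → |Z| = 1/|Y| = 1720 Ω, ∠Z = −∠Y = 65.8°
I = V/|Z| = 12/1720 = 6.98 mA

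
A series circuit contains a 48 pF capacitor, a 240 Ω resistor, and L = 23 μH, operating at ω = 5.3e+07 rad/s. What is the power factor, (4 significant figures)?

X_L = ωL = 1219 Ω
X_C = 1/(ωC) = 393.1 Ω
Net reactance X = X_L − X_C = 825.9 Ω
Z = 240.0 + j825.9 Ω
|Z| = √(240.0² + 825.9²) = 860.1 Ω
∠Z = arctan(825.9/240.0) = 73.80°
cos φ = cos(73.80°) = 0.2790

0.2790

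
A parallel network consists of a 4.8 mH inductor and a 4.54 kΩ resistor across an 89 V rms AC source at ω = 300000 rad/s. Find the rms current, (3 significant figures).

64.8 mA

X_L = ωL = 1440 Ω
Parallel: admittances add. Y = 1/R + 1/(jωL)
Y = (0.000220 − j0.000694) S
|Y| = 0.000729 S → |Z| = 1/|Y| = 1370 Ω, ∠Z = −∠Y = 72.4°
I = V/|Z| = 89/1370 = 64.8 mA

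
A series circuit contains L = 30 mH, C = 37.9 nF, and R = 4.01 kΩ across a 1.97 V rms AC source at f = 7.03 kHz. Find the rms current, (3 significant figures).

ω = 2πf = 44170 rad/s
X_L = ωL = 1330 Ω
X_C = 1/(ωC) = 597 Ω
Net reactance X = X_L − X_C = 728 Ω
Z = 4010 + j728 Ω
|Z| = √(4010² + 728²) = 4080 Ω
I = V/|Z| = 1.97/4080 = 483 μA

483 μA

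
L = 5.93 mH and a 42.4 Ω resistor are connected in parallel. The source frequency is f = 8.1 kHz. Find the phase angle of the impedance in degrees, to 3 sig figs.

ω = 2πf = 50890 rad/s
X_L = ωL = 302 Ω
Parallel: admittances add. Y = 1/R + 1/(jωL)
Y = (0.0236 − j0.00331) S
|Y| = 0.0238 S → |Z| = 1/|Y| = 42.0 Ω, ∠Z = −∠Y = 8.00°

8.00°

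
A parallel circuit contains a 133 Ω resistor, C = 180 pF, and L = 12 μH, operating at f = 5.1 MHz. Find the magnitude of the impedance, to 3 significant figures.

ω = 2πf = 3.204e+07 rad/s
X_L = ωL = 385 Ω
X_C = 1/(ωC) = 173 Ω
Parallel: admittances add. Y = 1/R + 1/(jωL) + jωC
Y = (0.00752 + j0.00317) S
|Y| = 0.00816 S → |Z| = 1/|Y| = 123 Ω, ∠Z = −∠Y = -22.8°

123 Ω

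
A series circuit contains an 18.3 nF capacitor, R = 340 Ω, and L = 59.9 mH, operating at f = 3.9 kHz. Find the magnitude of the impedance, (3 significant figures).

ω = 2πf = 24500 rad/s
X_L = ωL = 1470 Ω
X_C = 1/(ωC) = 2230 Ω
Net reactance X = X_L − X_C = -762 Ω
Z = 340 − j762 Ω
|Z| = √(340² + 762²) = 835 Ω

835 Ω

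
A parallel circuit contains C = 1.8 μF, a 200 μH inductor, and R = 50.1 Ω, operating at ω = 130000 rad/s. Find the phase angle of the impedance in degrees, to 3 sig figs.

X_L = ωL = 26.0 Ω
X_C = 1/(ωC) = 4.27 Ω
Parallel: admittances add. Y = 1/R + 1/(jωL) + jωC
Y = (0.0200 + j0.196) S
|Y| = 0.197 S → |Z| = 1/|Y| = 5.09 Ω, ∠Z = −∠Y = -84.2°

-84.2°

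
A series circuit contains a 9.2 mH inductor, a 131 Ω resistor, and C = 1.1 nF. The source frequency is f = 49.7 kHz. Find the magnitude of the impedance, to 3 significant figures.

136 Ω

ω = 2πf = 312300 rad/s
X_L = ωL = 2870 Ω
X_C = 1/(ωC) = 2910 Ω
Net reactance X = X_L − X_C = -38.3 Ω
Z = 131 − j38.3 Ω
|Z| = √(131² + 38.3²) = 136 Ω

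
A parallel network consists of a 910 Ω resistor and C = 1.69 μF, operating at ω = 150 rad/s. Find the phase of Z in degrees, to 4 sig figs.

X_C = 1/(ωC) = 3945 Ω
Parallel: admittances add. Y = 1/R + jωC
Y = (0.001099 + j0.0002535) S
|Y| = 0.001128 S → |Z| = 1/|Y| = 886.7 Ω, ∠Z = −∠Y = -12.99°

-12.99°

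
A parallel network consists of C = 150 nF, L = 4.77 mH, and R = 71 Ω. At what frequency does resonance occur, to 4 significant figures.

5.950 kHz

ω₀ = 1/√(LC) = 1/√(0.00477 × 1.5e-07) = 37380 rad/s
f₀ = ω₀/(2π) = 5.950 kHz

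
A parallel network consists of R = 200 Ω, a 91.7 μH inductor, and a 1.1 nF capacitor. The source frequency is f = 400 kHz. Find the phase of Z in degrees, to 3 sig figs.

17.5°

ω = 2πf = 2.513e+06 rad/s
X_L = ωL = 230 Ω
X_C = 1/(ωC) = 362 Ω
Parallel: admittances add. Y = 1/R + 1/(jωL) + jωC
Y = (0.00500 − j0.00157) S
|Y| = 0.00524 S → |Z| = 1/|Y| = 191 Ω, ∠Z = −∠Y = 17.5°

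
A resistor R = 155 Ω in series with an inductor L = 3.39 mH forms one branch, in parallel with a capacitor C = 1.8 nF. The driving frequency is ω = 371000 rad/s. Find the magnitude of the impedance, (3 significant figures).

6650 Ω

X_L = ωL = 1260 Ω
X_C = 1/(ωC) = 1500 Ω
Branch 1 (R+jX_L): Z₁ = 155 + j1260 Ω, |Z₁| = 1270 Ω
Branch 2 (−jX_C): Z₂ = −j1500 Ω
Parallel: Z = Z₁Z₂/(Z₁+Z₂), |Z| = 6650 Ω, ∠Z = 50.1°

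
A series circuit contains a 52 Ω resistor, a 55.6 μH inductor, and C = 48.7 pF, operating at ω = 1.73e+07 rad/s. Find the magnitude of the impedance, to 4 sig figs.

X_L = ωL = 961.9 Ω
X_C = 1/(ωC) = 1187 Ω
Net reactance X = X_L − X_C = -225.0 Ω
Z = 52.00 − j225.0 Ω
|Z| = √(52.00² + 225.0²) = 231.0 Ω

231.0 Ω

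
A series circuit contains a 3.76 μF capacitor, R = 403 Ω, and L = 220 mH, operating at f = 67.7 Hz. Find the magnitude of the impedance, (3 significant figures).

667 Ω

ω = 2πf = 425.4 rad/s
X_L = ωL = 93.6 Ω
X_C = 1/(ωC) = 625 Ω
Net reactance X = X_L − X_C = -532 Ω
Z = 403 − j532 Ω
|Z| = √(403² + 532²) = 667 Ω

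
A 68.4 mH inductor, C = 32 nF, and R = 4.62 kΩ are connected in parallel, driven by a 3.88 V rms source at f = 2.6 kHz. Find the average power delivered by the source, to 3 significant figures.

ω = 2πf = 16340 rad/s
X_L = ωL = 1120 Ω
X_C = 1/(ωC) = 1910 Ω
Parallel: admittances add. Y = 1/R + 1/(jωL) + jωC
Y = (0.000216 − j0.000372) S
|Y| = 0.000431 S → |Z| = 1/|Y| = 2320 Ω, ∠Z = −∠Y = 59.8°
I = V/|Z| = 1.67 mA
P = VI cos φ = 3.88 × 0.00167 × cos(59.8°) = 3.26 mW

3.26 mW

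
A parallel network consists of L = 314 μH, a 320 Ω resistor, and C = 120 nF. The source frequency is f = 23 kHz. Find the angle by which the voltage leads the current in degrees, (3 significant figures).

ω = 2πf = 144500 rad/s
X_L = ωL = 45.4 Ω
X_C = 1/(ωC) = 57.7 Ω
Parallel: admittances add. Y = 1/R + 1/(jωL) + jωC
Y = (0.00313 − j0.00470) S
|Y| = 0.00564 S → |Z| = 1/|Y| = 177 Ω, ∠Z = −∠Y = 56.4°

56.4°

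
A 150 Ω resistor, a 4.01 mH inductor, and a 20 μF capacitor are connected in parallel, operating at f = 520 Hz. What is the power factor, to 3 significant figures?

0.519

ω = 2πf = 3267 rad/s
X_L = ωL = 13.1 Ω
X_C = 1/(ωC) = 15.3 Ω
Parallel: admittances add. Y = 1/R + 1/(jωL) + jωC
Y = (0.00667 − j0.0110) S
|Y| = 0.0128 S → |Z| = 1/|Y| = 77.8 Ω, ∠Z = −∠Y = 58.7°
cos φ = cos(58.7°) = 0.519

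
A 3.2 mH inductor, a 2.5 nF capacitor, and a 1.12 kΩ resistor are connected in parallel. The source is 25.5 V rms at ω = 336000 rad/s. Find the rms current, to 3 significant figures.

22.9 mA

X_L = ωL = 1080 Ω
X_C = 1/(ωC) = 1190 Ω
Parallel: admittances add. Y = 1/R + 1/(jωL) + jωC
Y = (0.000893 − j9.01e-05) S
|Y| = 0.000897 S → |Z| = 1/|Y| = 1110 Ω, ∠Z = −∠Y = 5.76°
I = V/|Z| = 25.5/1110 = 22.9 mA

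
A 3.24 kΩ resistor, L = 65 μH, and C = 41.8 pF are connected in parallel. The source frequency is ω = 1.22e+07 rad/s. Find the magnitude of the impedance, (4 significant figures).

1232 Ω

X_L = ωL = 793.0 Ω
X_C = 1/(ωC) = 1961 Ω
Parallel: admittances add. Y = 1/R + 1/(jωL) + jωC
Y = (0.0003086 − j0.0007511) S
|Y| = 0.0008120 S → |Z| = 1/|Y| = 1232 Ω, ∠Z = −∠Y = 67.66°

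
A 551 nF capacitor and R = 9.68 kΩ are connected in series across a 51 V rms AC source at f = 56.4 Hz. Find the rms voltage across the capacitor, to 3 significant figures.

ω = 2πf = 354.4 rad/s
X_C = 1/(ωC) = 5120 Ω
Z = 9680 − j5120 Ω
|Z| = √(9680² + 5120²) = 11000 Ω
I = V/|Z| = 4.66 mA
V_C = I·|Z_C| = 0.00466 × 5120 = 23.9 V

23.9 V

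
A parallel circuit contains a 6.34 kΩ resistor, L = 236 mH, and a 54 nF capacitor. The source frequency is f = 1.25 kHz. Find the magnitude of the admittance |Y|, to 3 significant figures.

195 μS

ω = 2πf = 7854 rad/s
X_L = ωL = 1850 Ω
X_C = 1/(ωC) = 2360 Ω
Parallel: admittances add. Y = 1/R + 1/(jωL) + jωC
Y = (0.000158 − j0.000115) S
|Y| = 0.000195 S → |Z| = 1/|Y| = 5120 Ω, ∠Z = −∠Y = 36.2°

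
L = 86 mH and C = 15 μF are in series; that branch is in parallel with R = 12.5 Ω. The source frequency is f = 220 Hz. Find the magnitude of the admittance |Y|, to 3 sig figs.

81.2 mS

ω = 2πf = 1382 rad/s
X_L = ωL = 119 Ω
X_C = 1/(ωC) = 48.2 Ω
Branch 1: Z₁ = R = 12.5 Ω
Branch 2 (series LC): Z₂ = j(X_L − X_C) = j70.6 Ω
Parallel: Z = Z₁Z₂/(Z₁+Z₂), |Z| = 12.3 Ω, ∠Z = 10.0°
|Y| = 1/|Z| = 81.2 mS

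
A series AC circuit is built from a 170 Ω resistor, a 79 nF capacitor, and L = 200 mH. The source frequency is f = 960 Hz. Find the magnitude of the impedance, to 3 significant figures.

ω = 2πf = 6032 rad/s
X_L = ωL = 1210 Ω
X_C = 1/(ωC) = 2100 Ω
Net reactance X = X_L − X_C = -892 Ω
Z = 170 − j892 Ω
|Z| = √(170² + 892²) = 908 Ω

908 Ω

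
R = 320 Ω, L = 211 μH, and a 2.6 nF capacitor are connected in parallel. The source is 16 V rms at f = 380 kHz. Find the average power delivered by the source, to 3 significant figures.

ω = 2πf = 2.388e+06 rad/s
X_L = ωL = 504 Ω
X_C = 1/(ωC) = 161 Ω
Parallel: admittances add. Y = 1/R + 1/(jωL) + jωC
Y = (0.00313 + j0.00422) S
|Y| = 0.00525 S → |Z| = 1/|Y| = 190 Ω, ∠Z = −∠Y = -53.5°
I = V/|Z| = 84.1 mA
P = VI cos φ = 16 × 0.0841 × cos(-53.5°) = 800 mW

800 mW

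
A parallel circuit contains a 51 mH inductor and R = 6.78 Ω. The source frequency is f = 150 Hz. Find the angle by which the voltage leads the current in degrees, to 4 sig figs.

8.029°

ω = 2πf = 942.5 rad/s
X_L = ωL = 48.07 Ω
Parallel: admittances add. Y = 1/R + 1/(jωL)
Y = (0.1475 − j0.02080) S
|Y| = 0.1490 S → |Z| = 1/|Y| = 6.714 Ω, ∠Z = −∠Y = 8.029°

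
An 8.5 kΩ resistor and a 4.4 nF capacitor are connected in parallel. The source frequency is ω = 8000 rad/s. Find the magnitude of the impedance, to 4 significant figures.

X_C = 1/(ωC) = 28410 Ω
Parallel: admittances add. Y = 1/R + jωC
Y = (0.0001176 + j3.52e-05) S
|Y| = 0.0001228 S → |Z| = 1/|Y| = 8143 Ω, ∠Z = −∠Y = -16.66°

8143 Ω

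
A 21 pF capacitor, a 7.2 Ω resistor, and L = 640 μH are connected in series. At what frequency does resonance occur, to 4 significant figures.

1.373 MHz

ω₀ = 1/√(LC) = 1/√(0.00064 × 2.1e-11) = 8.626e+06 rad/s
f₀ = ω₀/(2π) = 1.373 MHz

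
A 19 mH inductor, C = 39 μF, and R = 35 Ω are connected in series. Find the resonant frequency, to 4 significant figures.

ω₀ = 1/√(LC) = 1/√(0.019 × 3.9e-05) = 1162 rad/s
f₀ = ω₀/(2π) = 184.9 Hz

184.9 Hz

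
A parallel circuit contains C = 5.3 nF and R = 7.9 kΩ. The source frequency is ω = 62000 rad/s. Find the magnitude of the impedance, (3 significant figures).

2840 Ω

X_C = 1/(ωC) = 3040 Ω
Parallel: admittances add. Y = 1/R + jωC
Y = (0.000127 + j0.000329) S
|Y| = 0.000352 S → |Z| = 1/|Y| = 2840 Ω, ∠Z = −∠Y = -68.9°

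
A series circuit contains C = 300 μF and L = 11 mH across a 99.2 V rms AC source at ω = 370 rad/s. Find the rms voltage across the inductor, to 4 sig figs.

81.75 V

X_L = ωL = 4.070 Ω
X_C = 1/(ωC) = 9.009 Ω
Net reactance X = X_L − X_C = -4.939 Ω
Z = − j4.939 Ω
|Z| = √(0² + 4.939²) = 4.939 Ω
I = V/|Z| = 20.09 A
V_L = I·|Z_L| = 20.09 × 4.070 = 81.75 V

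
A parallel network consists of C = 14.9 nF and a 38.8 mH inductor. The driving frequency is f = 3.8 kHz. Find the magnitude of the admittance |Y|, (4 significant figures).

ω = 2πf = 23880 rad/s
X_L = ωL = 926.4 Ω
X_C = 1/(ωC) = 2811 Ω
Parallel: admittances add. Y = 1/(jωL) + jωC
Y = (0 − j0.0007237) S
|Y| = 0.0007237 S → |Z| = 1/|Y| = 1382 Ω, ∠Z = −∠Y = 90.00°

723.7 μS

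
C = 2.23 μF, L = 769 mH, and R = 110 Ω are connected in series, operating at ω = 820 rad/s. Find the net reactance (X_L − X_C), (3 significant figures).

83.7 Ω

X_L = ωL = 631 Ω
X_C = 1/(ωC) = 547 Ω
X = 631 − 547 = 83.7 Ω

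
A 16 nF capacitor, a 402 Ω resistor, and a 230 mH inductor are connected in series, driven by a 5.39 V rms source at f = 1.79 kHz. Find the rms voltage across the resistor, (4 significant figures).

ω = 2πf = 11250 rad/s
X_L = ωL = 2587 Ω
X_C = 1/(ωC) = 5557 Ω
Net reactance X = X_L − X_C = -2970 Ω
Z = 402.0 − j2970 Ω
|Z| = √(402.0² + 2970²) = 2997 Ω
I = V/|Z| = 1.798 mA
V_R = I·|Z_R| = 0.001798 × 402.0 = 0.7229 V

0.7229 V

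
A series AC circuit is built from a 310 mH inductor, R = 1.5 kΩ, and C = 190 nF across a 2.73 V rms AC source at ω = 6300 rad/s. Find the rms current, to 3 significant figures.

X_L = ωL = 1950 Ω
X_C = 1/(ωC) = 835 Ω
Net reactance X = X_L − X_C = 1120 Ω
Z = 1500 + j1120 Ω
|Z| = √(1500² + 1120²) = 1870 Ω
I = V/|Z| = 2.73/1870 = 1.46 mA

1.46 mA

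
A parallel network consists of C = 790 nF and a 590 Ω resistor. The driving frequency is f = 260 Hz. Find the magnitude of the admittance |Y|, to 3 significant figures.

2.13 mS

ω = 2πf = 1634 rad/s
X_C = 1/(ωC) = 775 Ω
Parallel: admittances add. Y = 1/R + jωC
Y = (0.00169 + j0.00129) S
|Y| = 0.00213 S → |Z| = 1/|Y| = 469 Ω, ∠Z = −∠Y = -37.3°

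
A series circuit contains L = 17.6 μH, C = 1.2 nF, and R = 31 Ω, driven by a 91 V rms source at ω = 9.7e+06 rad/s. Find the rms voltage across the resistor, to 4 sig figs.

31.24 V

X_L = ωL = 170.7 Ω
X_C = 1/(ωC) = 85.91 Ω
Net reactance X = X_L − X_C = 84.81 Ω
Z = 31.00 + j84.81 Ω
|Z| = √(31.00² + 84.81²) = 90.30 Ω
I = V/|Z| = 1.008 A
V_R = I·|Z_R| = 1.008 × 31.00 = 31.24 V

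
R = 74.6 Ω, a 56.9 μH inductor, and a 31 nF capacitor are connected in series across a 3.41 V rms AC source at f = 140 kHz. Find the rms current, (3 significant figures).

ω = 2πf = 879600 rad/s
X_L = ωL = 50.1 Ω
X_C = 1/(ωC) = 36.7 Ω
Net reactance X = X_L − X_C = 13.4 Ω
Z = 74.6 + j13.4 Ω
|Z| = √(74.6² + 13.4²) = 75.8 Ω
I = V/|Z| = 3.41/75.8 = 45.0 mA

45.0 mA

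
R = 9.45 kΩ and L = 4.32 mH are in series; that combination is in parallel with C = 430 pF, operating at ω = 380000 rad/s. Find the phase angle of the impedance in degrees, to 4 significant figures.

-54.79°

X_L = ωL = 1642 Ω
X_C = 1/(ωC) = 6120 Ω
Branch 1 (R+jX_L): Z₁ = 9450 + j1642 Ω, |Z₁| = 9592 Ω
Branch 2 (−jX_C): Z₂ = −j6120 Ω
Parallel: Z = Z₁Z₂/(Z₁+Z₂), |Z| = 5613 Ω, ∠Z = -54.79°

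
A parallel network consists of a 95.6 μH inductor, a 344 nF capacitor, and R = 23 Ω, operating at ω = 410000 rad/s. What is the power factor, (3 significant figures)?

X_L = ωL = 39.2 Ω
X_C = 1/(ωC) = 7.09 Ω
Parallel: admittances add. Y = 1/R + 1/(jωL) + jωC
Y = (0.0435 + j0.116) S
|Y| = 0.123 S → |Z| = 1/|Y| = 8.10 Ω, ∠Z = −∠Y = -69.4°
cos φ = cos(-69.4°) = 0.352

0.352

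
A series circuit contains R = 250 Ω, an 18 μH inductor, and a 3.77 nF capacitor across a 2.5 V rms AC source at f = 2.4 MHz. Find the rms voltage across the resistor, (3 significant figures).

ω = 2πf = 1.508e+07 rad/s
X_L = ωL = 271 Ω
X_C = 1/(ωC) = 17.6 Ω
Net reactance X = X_L − X_C = 254 Ω
Z = 250 + j254 Ω
|Z| = √(250² + 254²) = 356 Ω
I = V/|Z| = 7.02 mA
V_R = I·|Z_R| = 0.00702 × 250 = 1.75 V

1.75 V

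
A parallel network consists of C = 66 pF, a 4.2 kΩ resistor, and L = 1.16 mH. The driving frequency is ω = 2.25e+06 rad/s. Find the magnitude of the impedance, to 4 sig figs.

2991 Ω

X_L = ωL = 2610 Ω
X_C = 1/(ωC) = 6734 Ω
Parallel: admittances add. Y = 1/R + 1/(jωL) + jωC
Y = (0.0002381 − j0.0002346) S
|Y| = 0.0003343 S → |Z| = 1/|Y| = 2991 Ω, ∠Z = −∠Y = 44.58°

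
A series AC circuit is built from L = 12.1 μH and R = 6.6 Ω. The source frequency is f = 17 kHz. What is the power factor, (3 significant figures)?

ω = 2πf = 106800 rad/s
X_L = ωL = 1.29 Ω
Z = 6.60 + j1.29 Ω
|Z| = √(6.60² + 1.29²) = 6.73 Ω
∠Z = arctan(1.29/6.60) = 11.1°
cos φ = cos(11.1°) = 0.981

0.981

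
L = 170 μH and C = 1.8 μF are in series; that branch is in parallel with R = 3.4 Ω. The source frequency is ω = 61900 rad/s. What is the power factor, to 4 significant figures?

X_L = ωL = 10.52 Ω
X_C = 1/(ωC) = 8.975 Ω
Branch 1: Z₁ = R = 3.400 Ω
Branch 2 (series LC): Z₂ = j(X_L − X_C) = j1.548 Ω
Parallel: Z = Z₁Z₂/(Z₁+Z₂), |Z| = 1.409 Ω, ∠Z = 65.52°
cos φ = cos(65.52°) = 0.4144

0.4144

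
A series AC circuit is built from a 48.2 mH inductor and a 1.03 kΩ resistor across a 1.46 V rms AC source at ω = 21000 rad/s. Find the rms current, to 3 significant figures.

1.01 mA

X_L = ωL = 1010 Ω
Z = 1030 + j1010 Ω
|Z| = √(1030² + 1010²) = 1440 Ω
I = V/|Z| = 1.46/1440 = 1.01 mA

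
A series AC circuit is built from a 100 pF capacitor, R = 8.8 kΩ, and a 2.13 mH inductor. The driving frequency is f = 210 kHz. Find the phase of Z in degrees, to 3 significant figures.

ω = 2πf = 1.319e+06 rad/s
X_L = ωL = 2810 Ω
X_C = 1/(ωC) = 7580 Ω
Net reactance X = X_L − X_C = -4770 Ω
Z = 8800 − j4770 Ω
|Z| = √(8800² + 4770²) = 10000 Ω
∠Z = arctan(-4770/8800) = -28.5°

-28.5°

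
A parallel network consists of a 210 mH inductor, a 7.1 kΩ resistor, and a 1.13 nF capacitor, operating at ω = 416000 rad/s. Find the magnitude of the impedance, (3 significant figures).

X_L = ωL = 87400 Ω
X_C = 1/(ωC) = 2130 Ω
Parallel: admittances add. Y = 1/R + 1/(jωL) + jωC
Y = (0.000141 + j0.000459) S
|Y| = 0.000480 S → |Z| = 1/|Y| = 2080 Ω, ∠Z = −∠Y = -72.9°

2080 Ω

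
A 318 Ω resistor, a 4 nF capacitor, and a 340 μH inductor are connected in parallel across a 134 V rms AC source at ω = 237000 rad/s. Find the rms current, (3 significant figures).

1.59 A

X_L = ωL = 80.6 Ω
X_C = 1/(ωC) = 1050 Ω
Parallel: admittances add. Y = 1/R + 1/(jωL) + jωC
Y = (0.00314 − j0.0115) S
|Y| = 0.0119 S → |Z| = 1/|Y| = 84.1 Ω, ∠Z = −∠Y = 74.7°
I = V/|Z| = 134/84.1 = 1.59 A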